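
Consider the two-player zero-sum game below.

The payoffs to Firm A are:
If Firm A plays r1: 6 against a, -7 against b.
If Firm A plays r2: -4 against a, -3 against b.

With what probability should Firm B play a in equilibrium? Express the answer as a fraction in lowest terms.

2/7

Row minima are -7 and -4, so Firm A's maximin is -4; column maxima are 6 and -3, so Firm B's minimax is -3. These differ, so the equilibrium is in mixed strategies.
Let Firm B play a with probability q. Firm A is indifferent when 6q − 7(1−q) = −4q − 3(1−q), giving q = 2/7.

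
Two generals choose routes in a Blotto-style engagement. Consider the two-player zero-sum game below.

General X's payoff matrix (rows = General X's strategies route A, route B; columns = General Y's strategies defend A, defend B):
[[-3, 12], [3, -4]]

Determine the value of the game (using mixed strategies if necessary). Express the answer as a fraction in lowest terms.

Row minima are -3 and -4, so General X's maximin is -3; column maxima are 3 and 12, so General Y's minimax is 3. These differ, so the equilibrium is in mixed strategies.
Let General X play route A with probability p. General Y is indifferent when −3p + 3(1−p) = 12p − 4(1−p), giving p = 7/22.
Let General Y play defend A with probability q. General X is indifferent when −3q + 12(1−q) = 3q − 4(1−q), giving q = 8/11.
The value is -3·(8/11) + (12)·(3/11) = 12/11.

12/11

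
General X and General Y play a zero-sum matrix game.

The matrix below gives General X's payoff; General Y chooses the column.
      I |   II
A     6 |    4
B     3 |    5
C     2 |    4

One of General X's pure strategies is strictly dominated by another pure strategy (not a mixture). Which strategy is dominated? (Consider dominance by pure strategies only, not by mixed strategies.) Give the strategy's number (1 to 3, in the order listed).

3

Compare C with B: 3 > 2, 5 > 4.
So B strictly dominates C for General X; C is strictly dominated.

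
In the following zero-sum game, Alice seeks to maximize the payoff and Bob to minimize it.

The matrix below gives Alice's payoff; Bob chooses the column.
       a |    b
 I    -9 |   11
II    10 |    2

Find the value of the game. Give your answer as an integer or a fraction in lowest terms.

Row minima are -9 and 2, so Alice's maximin is 2; column maxima are 10 and 11, so Bob's minimax is 10. These differ, so the equilibrium is in mixed strategies.
Let Alice play I with probability p. Bob is indifferent when −9p + 10(1−p) = 11p + 2(1−p), giving p = 2/7.
Let Bob play a with probability q. Alice is indifferent when −9q + 11(1−q) = 10q + 2(1−q), giving q = 9/28.
The value is -9·(9/28) + (11)·(19/28) = 32/7.

32/7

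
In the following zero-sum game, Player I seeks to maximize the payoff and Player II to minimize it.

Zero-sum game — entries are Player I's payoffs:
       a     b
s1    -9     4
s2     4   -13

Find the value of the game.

-101/30

Row minima are -9 and -13, so Player I's maximin is -9; column maxima are 4 and 4, so Player II's minimax is 4. These differ, so the equilibrium is in mixed strategies.
Let Player I play s1 with probability p. Player II is indifferent when −9p + 4(1−p) = 4p − 13(1−p), giving p = 17/30.
Let Player II play a with probability q. Player I is indifferent when −9q + 4(1−q) = 4q − 13(1−q), giving q = 17/30.
The value is -9·(17/30) + (4)·(13/30) = -101/30.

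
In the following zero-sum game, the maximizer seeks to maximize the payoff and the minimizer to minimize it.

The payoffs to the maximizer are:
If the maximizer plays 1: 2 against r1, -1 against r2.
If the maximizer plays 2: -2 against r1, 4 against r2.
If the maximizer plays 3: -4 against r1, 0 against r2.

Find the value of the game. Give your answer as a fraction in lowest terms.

Row 3 is strictly dominated by row 2, so the maximizer never plays it.
The remaining 2×2 game on (1, 2) × (r1, r2) has no saddle point. Let the maximizer play 1 with probability p; indifference gives 2p − 2(1−p) = −p + 4(1−p), so p = 2/3.
Similarly the minimizer's optimal q on r1 is 5/9, and the value is 2·(5/9) + (-1)·(4/9) = 2/3.

2/3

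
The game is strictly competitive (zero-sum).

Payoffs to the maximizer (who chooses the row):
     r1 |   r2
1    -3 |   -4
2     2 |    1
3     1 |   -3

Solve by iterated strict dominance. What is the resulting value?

Column r1 is strictly dominated by r2 for the minimizer (-4<-3, 1<2, -3<1); eliminate r1.
Row 1 is strictly dominated by row 2 (1>-4); eliminate 1.
Row 3 is strictly dominated by row 2 (1>-3); eliminate 3.
Only (2, r2) remains, with payoff 1.

1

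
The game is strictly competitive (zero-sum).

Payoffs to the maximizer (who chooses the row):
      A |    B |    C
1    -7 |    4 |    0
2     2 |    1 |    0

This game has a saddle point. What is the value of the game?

Row minima: -7, 0 → the maximizer's maximin is 0.
Column maxima: 2, 4, 0 → the minimizer's minimax is 0.
They coincide at (2, C), so the value is 0.

0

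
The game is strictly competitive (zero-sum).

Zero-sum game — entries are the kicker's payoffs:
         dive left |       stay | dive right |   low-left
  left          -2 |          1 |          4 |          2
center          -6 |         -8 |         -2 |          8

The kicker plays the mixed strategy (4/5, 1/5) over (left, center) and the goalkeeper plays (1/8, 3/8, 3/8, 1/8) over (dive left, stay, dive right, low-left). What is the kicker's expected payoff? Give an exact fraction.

4/5

Against (1/8, 3/8, 3/8, 1/8), each row's expected payoff is left: 15/8; center: -7/2.
Taking the (4/5, 1/5)-weighted average: (4/5)·(15/8) + (1/5)·(-7/2) = 4/5.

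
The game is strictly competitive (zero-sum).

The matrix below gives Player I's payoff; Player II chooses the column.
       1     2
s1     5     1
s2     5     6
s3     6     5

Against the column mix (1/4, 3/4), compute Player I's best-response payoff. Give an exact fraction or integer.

s1: (5)·(1/4) + (1)·(3/4) = 2.
s2: (5)·(1/4) + (6)·(3/4) = 23/4.
s3: (6)·(1/4) + (5)·(3/4) = 21/4.
The best pure response is s2 with expected payoff 23/4.

23/4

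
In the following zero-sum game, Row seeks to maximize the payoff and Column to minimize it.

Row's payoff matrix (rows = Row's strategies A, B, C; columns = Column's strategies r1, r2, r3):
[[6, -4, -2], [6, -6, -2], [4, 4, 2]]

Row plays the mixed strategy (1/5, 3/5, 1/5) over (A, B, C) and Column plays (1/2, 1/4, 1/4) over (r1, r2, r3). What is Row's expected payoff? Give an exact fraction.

Against (1/2, 1/4, 1/4), each row's expected payoff is A: 3/2; B: 1; C: 7/2.
Taking the (1/5, 3/5, 1/5)-weighted average: (1/5)·(3/2) + (3/5)·(1) + (1/5)·(7/2) = 8/5.

8/5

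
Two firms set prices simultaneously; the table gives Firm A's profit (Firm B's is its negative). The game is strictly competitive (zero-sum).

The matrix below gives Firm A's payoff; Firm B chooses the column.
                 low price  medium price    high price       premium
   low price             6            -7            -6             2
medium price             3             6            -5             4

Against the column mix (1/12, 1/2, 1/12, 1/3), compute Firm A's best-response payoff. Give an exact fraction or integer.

low price: (6)·(1/12) + (-7)·(1/2) + (-6)·(1/12) + (2)·(1/3) = -17/6.
medium price: (3)·(1/12) + (6)·(1/2) + (-5)·(1/12) + (4)·(1/3) = 25/6.
The best pure response is medium price with expected payoff 25/6.

25/6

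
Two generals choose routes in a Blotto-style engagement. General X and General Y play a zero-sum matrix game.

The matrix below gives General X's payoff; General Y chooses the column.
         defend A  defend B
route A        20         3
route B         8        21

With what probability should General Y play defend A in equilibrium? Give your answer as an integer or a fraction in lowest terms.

3/5

Row minima are 3 and 8, so General X's maximin is 8; column maxima are 20 and 21, so General Y's minimax is 20. These differ, so the equilibrium is in mixed strategies.
Let General Y play defend A with probability q. General X is indifferent when 20q + 3(1−q) = 8q + 21(1−q), giving q = 3/5.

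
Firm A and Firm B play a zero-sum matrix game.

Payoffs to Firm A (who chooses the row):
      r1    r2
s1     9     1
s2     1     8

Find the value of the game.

Row minima are 1 and 1, so Firm A's maximin is 1; column maxima are 9 and 8, so Firm B's minimax is 8. These differ, so the equilibrium is in mixed strategies.
Let Firm A play s1 with probability p. Firm B is indifferent when 9p + (1−p) = p + 8(1−p), giving p = 7/15.
Let Firm B play r1 with probability q. Firm A is indifferent when 9q + (1−q) = q + 8(1−q), giving q = 7/15.
The value is 9·(7/15) + (1)·(8/15) = 71/15.

71/15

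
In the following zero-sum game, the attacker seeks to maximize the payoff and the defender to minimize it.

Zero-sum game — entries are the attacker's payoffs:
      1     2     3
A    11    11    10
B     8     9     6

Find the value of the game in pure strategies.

10

Row minima: 10, 6 → the attacker's maximin is 10.
Column maxima: 11, 11, 10 → the defender's minimax is 10.
They coincide at (A, 3), so the value is 10.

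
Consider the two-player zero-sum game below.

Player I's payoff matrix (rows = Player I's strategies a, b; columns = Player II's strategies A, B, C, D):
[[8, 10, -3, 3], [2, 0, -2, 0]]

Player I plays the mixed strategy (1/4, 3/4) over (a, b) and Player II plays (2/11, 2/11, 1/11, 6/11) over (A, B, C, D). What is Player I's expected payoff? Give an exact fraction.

57/44

Against (2/11, 2/11, 1/11, 6/11), each row's expected payoff is a: 51/11; b: 2/11.
Taking the (1/4, 3/4)-weighted average: (1/4)·(51/11) + (3/4)·(2/11) = 57/44.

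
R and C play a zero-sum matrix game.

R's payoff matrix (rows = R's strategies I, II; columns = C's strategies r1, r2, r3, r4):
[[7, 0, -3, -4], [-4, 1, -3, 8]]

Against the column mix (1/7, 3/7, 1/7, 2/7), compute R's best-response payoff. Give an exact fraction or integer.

I: (7)·(1/7) + (0)·(3/7) + (-3)·(1/7) + (-4)·(2/7) = -4/7.
II: (-4)·(1/7) + (1)·(3/7) + (-3)·(1/7) + (8)·(2/7) = 12/7.
The best pure response is II with expected payoff 12/7.

12/7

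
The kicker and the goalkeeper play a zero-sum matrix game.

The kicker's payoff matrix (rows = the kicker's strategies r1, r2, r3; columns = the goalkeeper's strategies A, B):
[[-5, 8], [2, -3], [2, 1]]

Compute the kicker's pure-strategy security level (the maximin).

1

The worst-case payoff for each row is r1: -5, r2: -3, r3: 1.
The best of these is 1.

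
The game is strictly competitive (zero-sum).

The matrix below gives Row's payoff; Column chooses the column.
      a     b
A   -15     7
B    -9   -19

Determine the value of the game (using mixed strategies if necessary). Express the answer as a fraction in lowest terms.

-87/8

Row minima are -15 and -19, so Row's maximin is -15; column maxima are -9 and 7, so Column's minimax is -9. These differ, so the equilibrium is in mixed strategies.
Let Row play A with probability p. Column is indifferent when −15p − 9(1−p) = 7p − 19(1−p), giving p = 5/16.
Let Column play a with probability q. Row is indifferent when −15q + 7(1−q) = −9q − 19(1−q), giving q = 13/16.
The value is -15·(13/16) + (7)·(3/16) = -87/8.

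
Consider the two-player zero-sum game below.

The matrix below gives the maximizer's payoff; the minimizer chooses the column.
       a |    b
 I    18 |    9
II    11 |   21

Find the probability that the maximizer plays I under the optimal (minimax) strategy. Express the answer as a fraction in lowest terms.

Row minima are 9 and 11, so the maximizer's maximin is 11; column maxima are 18 and 21, so the minimizer's minimax is 18. These differ, so the equilibrium is in mixed strategies.
Let the maximizer play I with probability p. The minimizer is indifferent when 18p + 11(1−p) = 9p + 21(1−p), giving p = 10/19.

10/19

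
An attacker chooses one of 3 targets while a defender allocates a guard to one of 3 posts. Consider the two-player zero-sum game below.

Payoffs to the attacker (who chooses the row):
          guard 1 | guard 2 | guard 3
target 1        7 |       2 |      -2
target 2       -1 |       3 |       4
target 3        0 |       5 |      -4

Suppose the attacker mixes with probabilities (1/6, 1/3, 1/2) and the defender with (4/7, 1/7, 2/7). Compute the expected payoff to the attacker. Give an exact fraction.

Against (4/7, 1/7, 2/7), each row's expected payoff is target 1: 26/7; target 2: 1; target 3: -3/7.
Taking the (1/6, 1/3, 1/2)-weighted average: (1/6)·(26/7) + (1/3)·(1) + (1/2)·(-3/7) = 31/42.

31/42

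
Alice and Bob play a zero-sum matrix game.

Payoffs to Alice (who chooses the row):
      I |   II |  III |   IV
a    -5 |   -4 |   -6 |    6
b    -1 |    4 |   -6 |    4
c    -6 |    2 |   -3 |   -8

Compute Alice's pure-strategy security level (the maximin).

The worst-case payoff for each row is a: -6, b: -6, c: -8.
The best of these is -6.

-6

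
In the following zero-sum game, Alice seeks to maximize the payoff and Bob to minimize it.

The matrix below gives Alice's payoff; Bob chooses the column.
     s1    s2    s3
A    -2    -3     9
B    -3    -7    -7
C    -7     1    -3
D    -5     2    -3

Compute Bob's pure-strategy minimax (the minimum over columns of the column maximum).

-2

The worst case (largest entry) in each column is s1: -2, s2: 2, s3: 9.
The best (smallest) of these is -2.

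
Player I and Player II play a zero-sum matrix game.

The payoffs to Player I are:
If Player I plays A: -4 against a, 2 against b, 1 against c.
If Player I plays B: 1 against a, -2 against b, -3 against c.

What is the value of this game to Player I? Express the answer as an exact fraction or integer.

-11/9

Column b is strictly dominated by c for Player II (it gives Player I more in every row).
The remaining 2×2 game on (A, B) × (a, c) has no saddle point. Let Player I play A with probability p; indifference gives −4p + (1−p) = p − 3(1−p), so p = 4/9.
Similarly Player II's optimal q on a is 4/9, and the value is -4·(4/9) + (1)·(5/9) = -11/9.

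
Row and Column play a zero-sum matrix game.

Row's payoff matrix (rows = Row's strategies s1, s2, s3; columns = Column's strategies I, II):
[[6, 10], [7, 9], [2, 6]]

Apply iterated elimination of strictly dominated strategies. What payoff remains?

7

Column II is strictly dominated by I for Column (6<10, 7<9, 2<6); eliminate II.
Row s1 is strictly dominated by row s2 (7>6); eliminate s1.
Row s3 is strictly dominated by row s2 (7>2); eliminate s3.
Only (s2, I) remains, with payoff 7.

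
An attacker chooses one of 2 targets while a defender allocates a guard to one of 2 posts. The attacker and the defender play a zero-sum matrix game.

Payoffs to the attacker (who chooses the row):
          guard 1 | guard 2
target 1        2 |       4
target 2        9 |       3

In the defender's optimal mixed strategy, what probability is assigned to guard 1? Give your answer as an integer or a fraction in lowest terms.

1/8

Row minima are 2 and 3, so the attacker's maximin is 3; column maxima are 9 and 4, so the defender's minimax is 4. These differ, so the equilibrium is in mixed strategies.
Let the defender play guard 1 with probability q. The attacker is indifferent when 2q + 4(1−q) = 9q + 3(1−q), giving q = 1/8.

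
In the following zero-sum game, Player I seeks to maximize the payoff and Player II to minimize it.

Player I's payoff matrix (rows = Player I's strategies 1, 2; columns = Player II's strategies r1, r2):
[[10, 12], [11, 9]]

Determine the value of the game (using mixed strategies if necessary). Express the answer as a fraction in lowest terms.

Row minima are 10 and 9, so Player I's maximin is 10; column maxima are 11 and 12, so Player II's minimax is 11. These differ, so the equilibrium is in mixed strategies.
Let Player I play 1 with probability p. Player II is indifferent when 10p + 11(1−p) = 12p + 9(1−p), giving p = 1/2.
Let Player II play r1 with probability q. Player I is indifferent when 10q + 12(1−q) = 11q + 9(1−q), giving q = 3/4.
The value is 10·(3/4) + (12)·(1/4) = 21/2.

21/2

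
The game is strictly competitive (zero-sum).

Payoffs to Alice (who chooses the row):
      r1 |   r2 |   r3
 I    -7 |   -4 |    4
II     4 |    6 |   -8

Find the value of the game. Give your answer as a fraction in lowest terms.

Column r2 is strictly dominated by r1 for Bob (it gives Alice more in every row).
The remaining 2×2 game on (I, II) × (r1, r3) has no saddle point. Let Alice play I with probability p; indifference gives −7p + 4(1−p) = 4p − 8(1−p), so p = 12/23.
Similarly Bob's optimal q on r1 is 12/23, and the value is -7·(12/23) + (4)·(11/23) = -40/23.

-40/23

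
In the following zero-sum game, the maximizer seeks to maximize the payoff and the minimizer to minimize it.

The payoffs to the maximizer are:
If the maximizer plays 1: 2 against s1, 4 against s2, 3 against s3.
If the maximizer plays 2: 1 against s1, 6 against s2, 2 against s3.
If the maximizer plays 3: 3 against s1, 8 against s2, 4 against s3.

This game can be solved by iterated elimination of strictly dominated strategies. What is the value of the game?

3

Column s3 is strictly dominated by s1 for the minimizer (2<3, 1<2, 3<4); eliminate s3.
Column s2 is strictly dominated by s1 for the minimizer (2<4, 1<6, 3<8); eliminate s2.
Row 2 is strictly dominated by row 1 (2>1); eliminate 2.
Row 1 is strictly dominated by row 3 (3>2); eliminate 1.
Only (3, s1) remains, with payoff 3.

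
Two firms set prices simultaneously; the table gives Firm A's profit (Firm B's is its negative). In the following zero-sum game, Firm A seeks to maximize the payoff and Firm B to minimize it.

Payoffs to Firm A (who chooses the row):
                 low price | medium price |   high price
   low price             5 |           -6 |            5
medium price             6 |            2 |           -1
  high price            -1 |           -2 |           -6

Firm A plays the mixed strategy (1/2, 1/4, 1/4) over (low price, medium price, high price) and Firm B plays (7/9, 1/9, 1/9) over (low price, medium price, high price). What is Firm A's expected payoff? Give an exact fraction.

Against (7/9, 1/9, 1/9), each row's expected payoff is low price: 34/9; medium price: 43/9; high price: -5/3.
Taking the (1/2, 1/4, 1/4)-weighted average: (1/2)·(34/9) + (1/4)·(43/9) + (1/4)·(-5/3) = 8/3.

8/3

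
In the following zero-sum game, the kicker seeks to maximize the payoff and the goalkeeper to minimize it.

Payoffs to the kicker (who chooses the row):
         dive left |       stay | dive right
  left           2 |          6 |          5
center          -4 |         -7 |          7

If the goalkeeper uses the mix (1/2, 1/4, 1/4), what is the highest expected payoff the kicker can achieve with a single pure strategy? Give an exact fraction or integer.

15/4

left: (2)·(1/2) + (6)·(1/4) + (5)·(1/4) = 15/4.
center: (-4)·(1/2) + (-7)·(1/4) + (7)·(1/4) = -2.
The best pure response is left with expected payoff 15/4.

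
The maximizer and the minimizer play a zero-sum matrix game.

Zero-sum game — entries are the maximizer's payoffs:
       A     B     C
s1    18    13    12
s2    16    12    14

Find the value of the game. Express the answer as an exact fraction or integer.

Column A is strictly dominated by C for the minimizer (it gives the maximizer more in every row).
The remaining 2×2 game on (s1, s2) × (B, C) has no saddle point. Let the maximizer play s1 with probability p; indifference gives 13p + 12(1−p) = 12p + 14(1−p), so p = 2/3.
Similarly the minimizer's optimal q on B is 2/3, and the value is 13·(2/3) + (12)·(1/3) = 38/3.

38/3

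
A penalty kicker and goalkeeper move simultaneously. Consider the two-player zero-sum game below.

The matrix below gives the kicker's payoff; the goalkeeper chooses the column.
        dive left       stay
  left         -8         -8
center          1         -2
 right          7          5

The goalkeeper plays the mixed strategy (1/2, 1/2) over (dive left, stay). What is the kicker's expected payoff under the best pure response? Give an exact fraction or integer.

left: (-8)·(1/2) + (-8)·(1/2) = -8.
center: (1)·(1/2) + (-2)·(1/2) = -1/2.
right: (7)·(1/2) + (5)·(1/2) = 6.
The best pure response is right with expected payoff 6.

6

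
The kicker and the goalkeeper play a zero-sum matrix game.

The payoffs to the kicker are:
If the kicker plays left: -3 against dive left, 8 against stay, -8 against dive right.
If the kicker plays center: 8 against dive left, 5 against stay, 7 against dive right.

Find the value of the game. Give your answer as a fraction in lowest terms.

16/3

Column dive left is strictly dominated by dive right for the goalkeeper (it gives the kicker more in every row).
The remaining 2×2 game on (left, center) × (stay, dive right) has no saddle point. Let the kicker play left with probability p; indifference gives 8p + 5(1−p) = −8p + 7(1−p), so p = 1/9.
Similarly the goalkeeper's optimal q on stay is 5/6, and the value is 8·(5/6) + (-8)·(1/6) = 16/3.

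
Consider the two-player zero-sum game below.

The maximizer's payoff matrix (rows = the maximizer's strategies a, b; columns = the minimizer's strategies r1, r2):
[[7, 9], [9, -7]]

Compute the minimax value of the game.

Row minima are 7 and -7, so the maximizer's maximin is 7; column maxima are 9 and 9, so the minimizer's minimax is 9. These differ, so the equilibrium is in mixed strategies.
Let the maximizer play a with probability p. The minimizer is indifferent when 7p + 9(1−p) = 9p − 7(1−p), giving p = 8/9.
Let the minimizer play r1 with probability q. The maximizer is indifferent when 7q + 9(1−q) = 9q − 7(1−q), giving q = 8/9.
The value is 7·(8/9) + (9)·(1/9) = 65/9.

65/9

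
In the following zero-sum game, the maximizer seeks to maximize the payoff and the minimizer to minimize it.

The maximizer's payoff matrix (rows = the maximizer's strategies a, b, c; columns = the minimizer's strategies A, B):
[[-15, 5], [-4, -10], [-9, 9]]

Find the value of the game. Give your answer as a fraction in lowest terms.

Row a is strictly dominated by row c, so the maximizer never plays it.
The remaining 2×2 game on (b, c) × (A, B) has no saddle point. Let the maximizer play b with probability p; indifference gives −4p − 9(1−p) = −10p + 9(1−p), so p = 3/4.
Similarly the minimizer's optimal q on A is 19/24, and the value is -4·(19/24) + (-10)·(5/24) = -21/4.

-21/4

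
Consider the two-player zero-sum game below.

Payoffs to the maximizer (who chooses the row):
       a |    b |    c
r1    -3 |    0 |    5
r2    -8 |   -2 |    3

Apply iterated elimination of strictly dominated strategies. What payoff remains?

-3

Row r2 is strictly dominated by row r1 (-3>-8, 0>-2, 5>3); eliminate r2.
Column b is strictly dominated by a for the minimizer (-3<0); eliminate b.
Column c is strictly dominated by a for the minimizer (-3<5); eliminate c.
Only (r1, a) remains, with payoff -3.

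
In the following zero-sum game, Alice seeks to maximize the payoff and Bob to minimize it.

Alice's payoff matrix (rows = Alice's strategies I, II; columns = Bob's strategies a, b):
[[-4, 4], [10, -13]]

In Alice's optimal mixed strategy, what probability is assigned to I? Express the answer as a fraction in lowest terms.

Row minima are -4 and -13, so Alice's maximin is -4; column maxima are 10 and 4, so Bob's minimax is 4. These differ, so the equilibrium is in mixed strategies.
Let Alice play I with probability p. Bob is indifferent when −4p + 10(1−p) = 4p − 13(1−p), giving p = 23/31.

23/31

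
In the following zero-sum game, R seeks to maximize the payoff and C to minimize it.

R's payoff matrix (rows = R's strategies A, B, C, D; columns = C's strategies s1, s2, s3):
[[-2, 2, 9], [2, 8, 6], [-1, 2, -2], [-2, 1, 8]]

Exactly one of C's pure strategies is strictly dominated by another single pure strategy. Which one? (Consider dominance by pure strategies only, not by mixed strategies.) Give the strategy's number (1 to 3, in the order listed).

C prefers columns that give R less. Compare s2 with s1: -2 < 2, 2 < 8, -1 < 2, -2 < 1.
So s1 strictly dominates s2 for C; s2 is strictly dominated.

2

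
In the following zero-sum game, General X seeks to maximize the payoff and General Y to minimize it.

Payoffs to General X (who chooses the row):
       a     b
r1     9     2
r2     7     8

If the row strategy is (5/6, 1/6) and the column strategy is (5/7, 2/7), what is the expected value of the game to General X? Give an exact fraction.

Against (5/7, 2/7), each row's expected payoff is r1: 7; r2: 51/7.
Taking the (5/6, 1/6)-weighted average: (5/6)·(7) + (1/6)·(51/7) = 148/21.

148/21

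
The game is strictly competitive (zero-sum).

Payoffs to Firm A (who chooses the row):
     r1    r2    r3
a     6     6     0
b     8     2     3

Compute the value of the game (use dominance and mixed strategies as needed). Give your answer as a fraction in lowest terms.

Column r1 is strictly dominated by r3 for Firm B (it gives Firm A more in every row).
The remaining 2×2 game on (a, b) × (r2, r3) has no saddle point. Let Firm A play a with probability p; indifference gives 6p + 2(1−p) = 3(1−p), so p = 1/7.
Similarly Firm B's optimal q on r2 is 3/7, and the value is 6·(3/7) + (0)·(4/7) = 18/7.

18/7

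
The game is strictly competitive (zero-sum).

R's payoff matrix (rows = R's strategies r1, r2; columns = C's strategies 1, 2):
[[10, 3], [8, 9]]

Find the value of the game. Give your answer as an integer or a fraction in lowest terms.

33/4

Row minima are 3 and 8, so R's maximin is 8; column maxima are 10 and 9, so C's minimax is 9. These differ, so the equilibrium is in mixed strategies.
Let R play r1 with probability p. C is indifferent when 10p + 8(1−p) = 3p + 9(1−p), giving p = 1/8.
Let C play 1 with probability q. R is indifferent when 10q + 3(1−q) = 8q + 9(1−q), giving q = 3/4.
The value is 10·(3/4) + (3)·(1/4) = 33/4.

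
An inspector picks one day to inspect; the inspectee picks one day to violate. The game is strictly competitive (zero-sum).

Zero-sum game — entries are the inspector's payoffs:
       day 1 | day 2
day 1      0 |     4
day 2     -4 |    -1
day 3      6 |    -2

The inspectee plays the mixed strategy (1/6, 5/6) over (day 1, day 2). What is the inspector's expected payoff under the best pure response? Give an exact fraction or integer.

day 1: (0)·(1/6) + (4)·(5/6) = 10/3.
day 2: (-4)·(1/6) + (-1)·(5/6) = -3/2.
day 3: (6)·(1/6) + (-2)·(5/6) = -2/3.
The best pure response is day 1 with expected payoff 10/3.

10/3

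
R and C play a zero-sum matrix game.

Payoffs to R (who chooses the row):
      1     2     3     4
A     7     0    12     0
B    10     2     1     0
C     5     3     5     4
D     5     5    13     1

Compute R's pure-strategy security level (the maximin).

3

The worst-case payoff for each row is A: 0, B: 0, C: 3, D: 1.
The best of these is 3.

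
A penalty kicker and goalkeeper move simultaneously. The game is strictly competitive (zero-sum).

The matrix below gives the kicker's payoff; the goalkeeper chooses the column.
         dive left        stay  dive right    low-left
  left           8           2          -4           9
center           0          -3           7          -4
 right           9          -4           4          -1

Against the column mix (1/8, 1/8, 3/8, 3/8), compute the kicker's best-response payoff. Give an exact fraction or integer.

left: (8)·(1/8) + (2)·(1/8) + (-4)·(3/8) + (9)·(3/8) = 25/8.
center: (0)·(1/8) + (-3)·(1/8) + (7)·(3/8) + (-4)·(3/8) = 3/4.
right: (9)·(1/8) + (-4)·(1/8) + (4)·(3/8) + (-1)·(3/8) = 7/4.
The best pure response is left with expected payoff 25/8.

25/8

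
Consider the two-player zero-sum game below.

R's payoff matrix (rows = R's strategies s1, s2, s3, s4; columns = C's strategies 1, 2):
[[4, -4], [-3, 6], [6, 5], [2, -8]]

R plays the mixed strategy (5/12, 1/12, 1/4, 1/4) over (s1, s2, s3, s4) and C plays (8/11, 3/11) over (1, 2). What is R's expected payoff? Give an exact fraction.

259/132

Against (8/11, 3/11), each row's expected payoff is s1: 20/11; s2: -6/11; s3: 63/11; s4: -8/11.
Taking the (5/12, 1/12, 1/4, 1/4)-weighted average: (5/12)·(20/11) + (1/12)·(-6/11) + (1/4)·(63/11) + (1/4)·(-8/11) = 259/132.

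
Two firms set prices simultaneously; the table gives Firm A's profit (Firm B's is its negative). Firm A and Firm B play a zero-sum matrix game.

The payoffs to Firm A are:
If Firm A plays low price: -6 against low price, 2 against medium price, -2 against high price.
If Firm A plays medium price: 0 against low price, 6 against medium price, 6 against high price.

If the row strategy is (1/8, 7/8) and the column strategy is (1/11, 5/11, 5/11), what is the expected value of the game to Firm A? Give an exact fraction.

Against (1/11, 5/11, 5/11), each row's expected payoff is low price: -6/11; medium price: 60/11.
Taking the (1/8, 7/8)-weighted average: (1/8)·(-6/11) + (7/8)·(60/11) = 207/44.

207/44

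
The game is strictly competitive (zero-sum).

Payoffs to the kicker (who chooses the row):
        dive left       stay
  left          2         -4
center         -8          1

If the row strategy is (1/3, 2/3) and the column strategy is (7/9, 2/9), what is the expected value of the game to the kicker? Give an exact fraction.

Against (7/9, 2/9), each row's expected payoff is left: 2/3; center: -6.
Taking the (1/3, 2/3)-weighted average: (1/3)·(2/3) + (2/3)·(-6) = -34/9.

-34/9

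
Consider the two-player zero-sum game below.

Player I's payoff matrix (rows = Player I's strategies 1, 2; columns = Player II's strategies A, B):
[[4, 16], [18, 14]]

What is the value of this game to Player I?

29/2

Row minima are 4 and 14, so Player I's maximin is 14; column maxima are 18 and 16, so Player II's minimax is 16. These differ, so the equilibrium is in mixed strategies.
Let Player I play 1 with probability p. Player II is indifferent when 4p + 18(1−p) = 16p + 14(1−p), giving p = 1/4.
Let Player II play A with probability q. Player I is indifferent when 4q + 16(1−q) = 18q + 14(1−q), giving q = 1/8.
The value is 4·(1/8) + (16)·(7/8) = 29/2.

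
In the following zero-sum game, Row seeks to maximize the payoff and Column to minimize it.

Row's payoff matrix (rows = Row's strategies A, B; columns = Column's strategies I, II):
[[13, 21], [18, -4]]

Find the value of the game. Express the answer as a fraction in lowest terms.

43/3

Row minima are 13 and -4, so Row's maximin is 13; column maxima are 18 and 21, so Column's minimax is 18. These differ, so the equilibrium is in mixed strategies.
Let Row play A with probability p. Column is indifferent when 13p + 18(1−p) = 21p − 4(1−p), giving p = 11/15.
Let Column play I with probability q. Row is indifferent when 13q + 21(1−q) = 18q − 4(1−q), giving q = 5/6.
The value is 13·(5/6) + (21)·(1/6) = 43/3.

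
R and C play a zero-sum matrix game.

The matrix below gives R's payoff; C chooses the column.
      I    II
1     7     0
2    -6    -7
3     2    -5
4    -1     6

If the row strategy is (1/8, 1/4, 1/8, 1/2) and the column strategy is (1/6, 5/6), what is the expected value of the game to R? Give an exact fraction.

3/8

Against (1/6, 5/6), each row's expected payoff is 1: 7/6; 2: -41/6; 3: -23/6; 4: 29/6.
Taking the (1/8, 1/4, 1/8, 1/2)-weighted average: (1/8)·(7/6) + (1/4)·(-41/6) + (1/8)·(-23/6) + (1/2)·(29/6) = 3/8.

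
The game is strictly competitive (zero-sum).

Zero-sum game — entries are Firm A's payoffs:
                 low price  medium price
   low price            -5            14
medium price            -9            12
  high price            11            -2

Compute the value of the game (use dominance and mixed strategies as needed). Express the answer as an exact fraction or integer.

9/2

Row medium price is strictly dominated by row low price, so Firm A never plays it.
The remaining 2×2 game on (low price, high price) × (low price, medium price) has no saddle point. Let Firm A play low price with probability p; indifference gives −5p + 11(1−p) = 14p − 2(1−p), so p = 13/32.
Similarly Firm B's optimal q on low price is 1/2, and the value is -5·(1/2) + (14)·(1/2) = 9/2.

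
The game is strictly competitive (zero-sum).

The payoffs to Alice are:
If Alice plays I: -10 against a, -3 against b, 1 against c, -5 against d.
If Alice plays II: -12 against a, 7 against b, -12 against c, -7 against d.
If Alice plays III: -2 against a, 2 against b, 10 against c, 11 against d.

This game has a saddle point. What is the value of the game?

-2

Row minima: -10, -12, -2 → Alice's maximin is -2.
Column maxima: -2, 7, 10, 11 → Bob's minimax is -2.
They coincide at (III, a), so the value is -2.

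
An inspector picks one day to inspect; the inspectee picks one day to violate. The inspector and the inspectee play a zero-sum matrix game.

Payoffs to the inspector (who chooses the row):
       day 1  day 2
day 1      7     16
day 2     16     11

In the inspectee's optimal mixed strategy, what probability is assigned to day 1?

Row minima are 7 and 11, so the inspector's maximin is 11; column maxima are 16 and 16, so the inspectee's minimax is 16. These differ, so the equilibrium is in mixed strategies.
Let the inspectee play day 1 with probability q. The inspector is indifferent when 7q + 16(1−q) = 16q + 11(1−q), giving q = 5/14.

5/14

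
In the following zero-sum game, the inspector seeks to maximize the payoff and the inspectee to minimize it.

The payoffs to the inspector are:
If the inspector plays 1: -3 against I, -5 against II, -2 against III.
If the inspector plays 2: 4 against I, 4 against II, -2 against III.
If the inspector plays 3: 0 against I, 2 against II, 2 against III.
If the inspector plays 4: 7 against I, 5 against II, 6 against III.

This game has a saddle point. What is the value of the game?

Row minima: -5, -2, 0, 5 → the inspector's maximin is 5.
Column maxima: 7, 5, 6 → the inspectee's minimax is 5.
They coincide at (4, II), so the value is 5.

5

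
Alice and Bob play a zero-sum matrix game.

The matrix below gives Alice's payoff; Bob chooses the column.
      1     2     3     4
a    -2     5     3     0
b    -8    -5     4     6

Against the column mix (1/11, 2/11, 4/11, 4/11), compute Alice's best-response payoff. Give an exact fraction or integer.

2

a: (-2)·(1/11) + (5)·(2/11) + (3)·(4/11) + (0)·(4/11) = 20/11.
b: (-8)·(1/11) + (-5)·(2/11) + (4)·(4/11) + (6)·(4/11) = 2.
The best pure response is b with expected payoff 2.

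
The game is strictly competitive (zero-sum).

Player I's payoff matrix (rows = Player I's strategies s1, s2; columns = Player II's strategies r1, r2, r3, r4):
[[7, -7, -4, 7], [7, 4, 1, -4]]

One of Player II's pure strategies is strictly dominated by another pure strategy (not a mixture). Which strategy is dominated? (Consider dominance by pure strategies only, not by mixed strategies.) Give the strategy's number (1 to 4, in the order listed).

1

Player II prefers columns that give Player I less. Compare r1 with r2: -7 < 7, 4 < 7.
So r2 strictly dominates r1 for Player II; r1 is strictly dominated.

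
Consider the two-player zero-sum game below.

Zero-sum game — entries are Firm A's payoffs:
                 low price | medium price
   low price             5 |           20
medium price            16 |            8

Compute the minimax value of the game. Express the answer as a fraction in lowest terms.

Row minima are 5 and 8, so Firm A's maximin is 8; column maxima are 16 and 20, so Firm B's minimax is 16. These differ, so the equilibrium is in mixed strategies.
Let Firm A play low price with probability p. Firm B is indifferent when 5p + 16(1−p) = 20p + 8(1−p), giving p = 8/23.
Let Firm B play low price with probability q. Firm A is indifferent when 5q + 20(1−q) = 16q + 8(1−q), giving q = 12/23.
The value is 5·(12/23) + (20)·(11/23) = 280/23.

280/23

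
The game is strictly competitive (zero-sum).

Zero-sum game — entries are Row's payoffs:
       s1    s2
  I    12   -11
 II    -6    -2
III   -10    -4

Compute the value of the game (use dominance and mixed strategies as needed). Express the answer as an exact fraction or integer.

-10/3

Row III is strictly dominated by row II, so Row never plays it.
The remaining 2×2 game on (I, II) × (s1, s2) has no saddle point. Let Row play I with probability p; indifference gives 12p − 6(1−p) = −11p − 2(1−p), so p = 4/27.
Similarly Column's optimal q on s1 is 1/3, and the value is 12·(1/3) + (-11)·(2/3) = -10/3.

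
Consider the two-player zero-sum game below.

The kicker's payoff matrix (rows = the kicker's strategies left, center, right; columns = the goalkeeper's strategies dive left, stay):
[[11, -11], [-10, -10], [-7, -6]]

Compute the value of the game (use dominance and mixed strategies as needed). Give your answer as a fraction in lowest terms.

Row center is strictly dominated by row right, so the kicker never plays it.
The remaining 2×2 game on (left, right) × (dive left, stay) has no saddle point. Let the kicker play left with probability p; indifference gives 11p − 7(1−p) = −11p − 6(1−p), so p = 1/23.
Similarly the goalkeeper's optimal q on dive left is 5/23, and the value is 11·(5/23) + (-11)·(18/23) = -143/23.

-143/23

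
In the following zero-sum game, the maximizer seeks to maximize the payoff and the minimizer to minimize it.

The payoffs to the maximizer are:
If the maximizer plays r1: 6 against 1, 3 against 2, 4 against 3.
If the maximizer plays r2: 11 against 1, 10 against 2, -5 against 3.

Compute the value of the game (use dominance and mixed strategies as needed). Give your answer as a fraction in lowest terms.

Column 1 is strictly dominated by 2 for the minimizer (it gives the maximizer more in every row).
The remaining 2×2 game on (r1, r2) × (2, 3) has no saddle point. Let the maximizer play r1 with probability p; indifference gives 3p + 10(1−p) = 4p − 5(1−p), so p = 15/16.
Similarly the minimizer's optimal q on 2 is 9/16, and the value is 3·(9/16) + (4)·(7/16) = 55/16.

55/16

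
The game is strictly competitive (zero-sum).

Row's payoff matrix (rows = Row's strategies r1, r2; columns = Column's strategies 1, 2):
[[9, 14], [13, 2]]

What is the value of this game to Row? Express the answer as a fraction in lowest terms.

41/4

Row minima are 9 and 2, so Row's maximin is 9; column maxima are 13 and 14, so Column's minimax is 13. These differ, so the equilibrium is in mixed strategies.
Let Row play r1 with probability p. Column is indifferent when 9p + 13(1−p) = 14p + 2(1−p), giving p = 11/16.
Let Column play 1 with probability q. Row is indifferent when 9q + 14(1−q) = 13q + 2(1−q), giving q = 3/4.
The value is 9·(3/4) + (14)·(1/4) = 41/4.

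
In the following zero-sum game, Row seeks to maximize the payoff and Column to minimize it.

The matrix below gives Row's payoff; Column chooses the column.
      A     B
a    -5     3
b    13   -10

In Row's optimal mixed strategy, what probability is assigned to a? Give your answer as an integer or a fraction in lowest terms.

23/31

Row minima are -5 and -10, so Row's maximin is -5; column maxima are 13 and 3, so Column's minimax is 3. These differ, so the equilibrium is in mixed strategies.
Let Row play a with probability p. Column is indifferent when −5p + 13(1−p) = 3p − 10(1−p), giving p = 23/31.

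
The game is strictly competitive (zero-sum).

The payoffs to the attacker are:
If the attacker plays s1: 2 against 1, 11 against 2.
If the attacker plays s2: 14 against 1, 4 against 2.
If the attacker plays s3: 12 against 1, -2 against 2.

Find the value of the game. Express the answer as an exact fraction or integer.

146/19

Row s3 is strictly dominated by row s2, so the attacker never plays it.
The remaining 2×2 game on (s1, s2) × (1, 2) has no saddle point. Let the attacker play s1 with probability p; indifference gives 2p + 14(1−p) = 11p + 4(1−p), so p = 10/19.
Similarly the defender's optimal q on 1 is 7/19, and the value is 2·(7/19) + (11)·(12/19) = 146/19.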